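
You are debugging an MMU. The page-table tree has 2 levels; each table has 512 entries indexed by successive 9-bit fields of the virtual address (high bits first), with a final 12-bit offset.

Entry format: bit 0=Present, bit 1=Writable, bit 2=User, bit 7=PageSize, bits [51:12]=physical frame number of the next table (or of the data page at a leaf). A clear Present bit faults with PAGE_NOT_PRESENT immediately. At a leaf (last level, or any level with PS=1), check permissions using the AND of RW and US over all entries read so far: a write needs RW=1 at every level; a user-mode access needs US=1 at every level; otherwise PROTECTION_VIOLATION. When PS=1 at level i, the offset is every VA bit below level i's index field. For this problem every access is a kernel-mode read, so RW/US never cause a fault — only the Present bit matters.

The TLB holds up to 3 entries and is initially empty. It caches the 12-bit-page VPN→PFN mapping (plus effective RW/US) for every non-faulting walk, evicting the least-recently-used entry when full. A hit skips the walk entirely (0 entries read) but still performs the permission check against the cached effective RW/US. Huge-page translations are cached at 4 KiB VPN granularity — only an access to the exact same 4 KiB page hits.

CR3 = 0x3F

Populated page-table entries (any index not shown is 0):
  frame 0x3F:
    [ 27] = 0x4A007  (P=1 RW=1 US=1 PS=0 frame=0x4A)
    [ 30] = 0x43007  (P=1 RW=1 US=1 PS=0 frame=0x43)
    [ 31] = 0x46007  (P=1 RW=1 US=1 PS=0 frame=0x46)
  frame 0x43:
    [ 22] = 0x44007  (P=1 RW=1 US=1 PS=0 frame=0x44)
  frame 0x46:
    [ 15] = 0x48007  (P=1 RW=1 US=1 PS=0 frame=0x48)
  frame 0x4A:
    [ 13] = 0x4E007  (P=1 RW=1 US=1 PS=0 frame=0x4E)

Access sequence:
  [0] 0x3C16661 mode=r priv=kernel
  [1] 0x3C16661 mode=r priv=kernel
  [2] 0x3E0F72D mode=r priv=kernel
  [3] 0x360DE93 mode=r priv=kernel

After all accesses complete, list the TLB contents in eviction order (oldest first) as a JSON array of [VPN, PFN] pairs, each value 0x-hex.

Trace:
#0 VA=0x3C16661 (r,kernel):
  [0] read 0x3F idx=30: raw=0x43007 flags P=1 W=1 U=1 S=0
  [1] read 0x43 idx=22: raw=0x44007 flags P=1 W=1 U=1 S=0
  ✓ 0x44661  — 2 lookups
#1 VA=0x3C16661 (r,kernel):
  TLB hit vpn=0x3C16 → PA=0x44661
#2 VA=0x3E0F72D (r,kernel):
  [0] read 0x3F idx=31: raw=0x46007 flags P=1 W=1 U=1 S=0
  [1] read 0x46 idx=15: raw=0x48007 flags P=1 W=1 U=1 S=0
  ✓ 0x4872D  — 2 lookups
#3 VA=0x360DE93 (r,kernel):
  [0] read 0x3F idx=27: raw=0x4A007 flags P=1 W=1 U=1 S=0
  [1] read 0x4A idx=13: raw=0x4E007 flags P=1 W=1 U=1 S=0
  ✓ 0x4EE93  — 2 lookups

TLB: [["0x3C16", "0x44"], ["0x3E0F", "0x48"], ["0x360D", "0x4E"]]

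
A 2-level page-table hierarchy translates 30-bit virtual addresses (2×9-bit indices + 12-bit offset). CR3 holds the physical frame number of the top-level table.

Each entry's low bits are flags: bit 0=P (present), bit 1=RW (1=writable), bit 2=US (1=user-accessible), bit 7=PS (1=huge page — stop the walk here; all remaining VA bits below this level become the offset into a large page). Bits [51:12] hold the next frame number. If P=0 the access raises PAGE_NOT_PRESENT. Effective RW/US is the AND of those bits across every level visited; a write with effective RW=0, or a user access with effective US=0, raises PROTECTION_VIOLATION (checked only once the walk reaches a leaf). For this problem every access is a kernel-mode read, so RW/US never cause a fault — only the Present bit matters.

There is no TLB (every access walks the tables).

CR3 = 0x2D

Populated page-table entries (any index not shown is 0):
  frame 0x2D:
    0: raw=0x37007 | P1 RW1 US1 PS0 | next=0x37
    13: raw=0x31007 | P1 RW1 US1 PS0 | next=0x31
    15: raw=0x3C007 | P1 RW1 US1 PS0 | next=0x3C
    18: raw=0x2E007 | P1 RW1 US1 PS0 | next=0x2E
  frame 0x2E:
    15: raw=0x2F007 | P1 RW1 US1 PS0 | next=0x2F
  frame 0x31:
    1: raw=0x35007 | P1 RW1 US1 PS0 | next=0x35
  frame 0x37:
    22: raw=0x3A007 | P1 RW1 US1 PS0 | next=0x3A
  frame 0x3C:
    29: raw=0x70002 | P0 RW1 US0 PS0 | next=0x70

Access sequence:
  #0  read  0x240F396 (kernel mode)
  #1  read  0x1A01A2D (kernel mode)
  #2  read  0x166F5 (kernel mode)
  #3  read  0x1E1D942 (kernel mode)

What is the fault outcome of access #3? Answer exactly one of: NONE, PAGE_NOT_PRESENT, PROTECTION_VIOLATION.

Per-access translation:
#0 VA=0x240F396 (r,kernel):
  lvl0: tbl 0x2D, slot 18 ⇒ 0x2E007 (P1/RW1/US1/PS0)
  lvl1: tbl 0x2E, slot 15 ⇒ 0x2F007 (P1/RW1/US1/PS0)
  ✓ 0x2F396  — 2 lookups
#1 VA=0x1A01A2D (r,kernel):
  lvl0: tbl 0x2D, slot 13 ⇒ 0x31007 (P1/RW1/US1/PS0)
  lvl1: tbl 0x31, slot 1 ⇒ 0x35007 (P1/RW1/US1/PS0)
  ✓ 0x35A2D  — 2 lookups
#2 VA=0x166F5 (r,kernel):
  lvl0: tbl 0x2D, slot 0 ⇒ 0x37007 (P1/RW1/US1/PS0)
  lvl1: tbl 0x37, slot 22 ⇒ 0x3A007 (P1/RW1/US1/PS0)
  ✓ 0x3A6F5  — 2 lookups
#3 VA=0x1E1D942 (r,kernel):
  lvl0: tbl 0x2D, slot 15 ⇒ 0x3C007 (P1/RW1/US1/PS0)
  lvl1: tbl 0x3C, slot 29 ⇒ 0x70002 (P0/RW1/US0/PS0)
  ✗ PAGE_NOT_PRESENT  [2 reads]

Access #3 fault: PAGE_NOT_PRESENT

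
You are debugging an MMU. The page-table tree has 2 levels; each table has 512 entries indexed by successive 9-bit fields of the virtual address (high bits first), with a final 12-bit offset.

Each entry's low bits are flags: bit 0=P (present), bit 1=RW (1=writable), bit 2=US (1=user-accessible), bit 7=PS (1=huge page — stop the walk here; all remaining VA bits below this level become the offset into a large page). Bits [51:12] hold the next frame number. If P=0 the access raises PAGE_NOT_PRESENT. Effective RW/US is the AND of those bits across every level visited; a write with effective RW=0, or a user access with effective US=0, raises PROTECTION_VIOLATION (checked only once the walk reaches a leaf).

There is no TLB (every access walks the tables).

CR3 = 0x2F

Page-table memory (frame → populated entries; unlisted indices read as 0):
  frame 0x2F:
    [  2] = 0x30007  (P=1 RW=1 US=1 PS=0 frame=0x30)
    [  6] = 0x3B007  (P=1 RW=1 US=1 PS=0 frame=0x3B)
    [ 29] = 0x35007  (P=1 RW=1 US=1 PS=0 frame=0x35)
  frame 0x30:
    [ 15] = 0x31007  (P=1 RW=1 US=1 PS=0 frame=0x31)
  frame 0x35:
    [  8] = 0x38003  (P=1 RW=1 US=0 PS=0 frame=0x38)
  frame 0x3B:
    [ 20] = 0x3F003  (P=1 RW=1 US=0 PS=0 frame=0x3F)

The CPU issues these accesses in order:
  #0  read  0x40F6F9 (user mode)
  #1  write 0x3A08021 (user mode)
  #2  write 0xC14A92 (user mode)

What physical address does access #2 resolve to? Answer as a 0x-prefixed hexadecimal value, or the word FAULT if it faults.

Walk each access:
#0 VA=0x40F6F9 (r,user):
  L0: frame=0x2F idx=2 entry=0x30007 [P=1 RW=1 US=1 PS=0]
  L1: frame=0x30 idx=15 entry=0x31007 [P=1 RW=1 US=1 PS=0]
  ⇒ phys 0x316F9  [2 reads]
#1 VA=0x3A08021 (w,user):
  L0: frame=0x2F idx=29 entry=0x35007 [P=1 RW=1 US=1 PS=0]
  L1: frame=0x35 idx=8 entry=0x38003 [P=1 RW=1 US=0 PS=0]
  ⇒ fault: PROTECTION_VIOLATION  — 2 lookups
#2 VA=0xC14A92 (w,user):
  L0: frame=0x2F idx=6 entry=0x3B007 [P=1 RW=1 US=1 PS=0]
  L1: frame=0x3B idx=20 entry=0x3F003 [P=1 RW=1 US=0 PS=0]
  ⇒ fault: PROTECTION_VIOLATION  — 2 lookups

Access #2 PA: FAULT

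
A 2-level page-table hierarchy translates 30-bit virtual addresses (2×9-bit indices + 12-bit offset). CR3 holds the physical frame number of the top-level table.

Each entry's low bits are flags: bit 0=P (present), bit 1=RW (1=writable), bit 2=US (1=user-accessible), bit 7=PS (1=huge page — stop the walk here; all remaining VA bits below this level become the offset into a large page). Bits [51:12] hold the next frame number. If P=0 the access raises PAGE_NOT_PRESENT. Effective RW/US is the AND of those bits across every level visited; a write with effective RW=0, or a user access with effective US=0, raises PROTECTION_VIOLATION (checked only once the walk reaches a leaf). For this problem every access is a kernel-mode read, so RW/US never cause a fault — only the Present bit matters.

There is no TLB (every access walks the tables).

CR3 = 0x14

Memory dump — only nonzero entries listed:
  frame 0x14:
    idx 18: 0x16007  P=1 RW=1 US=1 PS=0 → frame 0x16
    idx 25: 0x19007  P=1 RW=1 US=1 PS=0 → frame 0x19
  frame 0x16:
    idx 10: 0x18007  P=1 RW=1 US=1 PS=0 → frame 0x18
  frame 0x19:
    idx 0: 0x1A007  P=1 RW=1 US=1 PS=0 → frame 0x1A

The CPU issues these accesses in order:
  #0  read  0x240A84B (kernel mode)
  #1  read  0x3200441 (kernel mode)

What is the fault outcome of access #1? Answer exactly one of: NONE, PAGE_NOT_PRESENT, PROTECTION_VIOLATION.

Trace:
#0 VA=0x240A84B (r,kernel):
  L0 @0x14[18] → 0x16007  P=1,RW=1,US=1,PS=0
  L1 @0x16[10] → 0x18007  P=1,RW=1,US=1,PS=0
  → PA=0x1884B  (2 entries read)
#1 VA=0x3200441 (r,kernel):
  L0 @0x14[25] → 0x19007  P=1,RW=1,US=1,PS=0
  L1 @0x19[0] → 0x1A007  P=1,RW=1,US=1,PS=0
  → PA=0x1A441  (2 entries read)

Access #1 fault: NONE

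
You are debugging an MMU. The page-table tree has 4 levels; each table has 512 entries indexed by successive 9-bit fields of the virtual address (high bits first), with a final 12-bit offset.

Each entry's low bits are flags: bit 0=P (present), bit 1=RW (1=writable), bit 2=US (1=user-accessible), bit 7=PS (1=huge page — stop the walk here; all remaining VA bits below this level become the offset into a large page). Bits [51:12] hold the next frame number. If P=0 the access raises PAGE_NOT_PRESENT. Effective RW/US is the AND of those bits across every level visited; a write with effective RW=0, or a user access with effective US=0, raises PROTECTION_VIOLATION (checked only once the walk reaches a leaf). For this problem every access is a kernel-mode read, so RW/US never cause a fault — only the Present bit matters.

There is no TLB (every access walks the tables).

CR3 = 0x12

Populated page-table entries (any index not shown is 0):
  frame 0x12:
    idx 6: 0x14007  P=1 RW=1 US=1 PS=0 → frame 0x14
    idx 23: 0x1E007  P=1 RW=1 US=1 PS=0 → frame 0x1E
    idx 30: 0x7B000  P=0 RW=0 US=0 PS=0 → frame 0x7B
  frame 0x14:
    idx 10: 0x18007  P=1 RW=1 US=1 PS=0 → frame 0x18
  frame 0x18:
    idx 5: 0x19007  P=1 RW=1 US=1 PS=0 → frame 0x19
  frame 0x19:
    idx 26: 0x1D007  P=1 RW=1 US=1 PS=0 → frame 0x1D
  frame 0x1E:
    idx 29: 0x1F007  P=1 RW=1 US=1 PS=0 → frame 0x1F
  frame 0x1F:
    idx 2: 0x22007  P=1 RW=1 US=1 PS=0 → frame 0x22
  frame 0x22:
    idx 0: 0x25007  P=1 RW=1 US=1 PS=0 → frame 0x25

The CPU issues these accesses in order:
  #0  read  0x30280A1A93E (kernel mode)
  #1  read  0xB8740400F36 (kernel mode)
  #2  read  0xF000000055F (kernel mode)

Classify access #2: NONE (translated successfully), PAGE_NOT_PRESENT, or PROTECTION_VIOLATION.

Trace:
#0 VA=0x30280A1A93E (r,kernel):
  lvl0: tbl 0x12, slot 6 ⇒ 0x14007 (P1/RW1/US1/PS0)
  lvl1: tbl 0x14, slot 10 ⇒ 0x18007 (P1/RW1/US1/PS0)
  lvl2: tbl 0x18, slot 5 ⇒ 0x19007 (P1/RW1/US1/PS0)
  lvl3: tbl 0x19, slot 26 ⇒ 0x1D007 (P1/RW1/US1/PS0)
  ⇒ phys 0x1D93E  [4 reads]
#1 VA=0xB8740400F36 (r,kernel):
  lvl0: tbl 0x12, slot 23 ⇒ 0x1E007 (P1/RW1/US1/PS0)
  lvl1: tbl 0x1E, slot 29 ⇒ 0x1F007 (P1/RW1/US1/PS0)
  lvl2: tbl 0x1F, slot 2 ⇒ 0x22007 (P1/RW1/US1/PS0)
  lvl3: tbl 0x22, slot 0 ⇒ 0x25007 (P1/RW1/US1/PS0)
  ⇒ phys 0x25F36  [4 reads]
#2 VA=0xF000000055F (r,kernel):
  lvl0: tbl 0x12, slot 30 ⇒ 0x7B000 (P0/RW0/US0/PS0)
  → PAGE_NOT_PRESENT  (1 entries read)

Access #2 fault: PAGE_NOT_PRESENT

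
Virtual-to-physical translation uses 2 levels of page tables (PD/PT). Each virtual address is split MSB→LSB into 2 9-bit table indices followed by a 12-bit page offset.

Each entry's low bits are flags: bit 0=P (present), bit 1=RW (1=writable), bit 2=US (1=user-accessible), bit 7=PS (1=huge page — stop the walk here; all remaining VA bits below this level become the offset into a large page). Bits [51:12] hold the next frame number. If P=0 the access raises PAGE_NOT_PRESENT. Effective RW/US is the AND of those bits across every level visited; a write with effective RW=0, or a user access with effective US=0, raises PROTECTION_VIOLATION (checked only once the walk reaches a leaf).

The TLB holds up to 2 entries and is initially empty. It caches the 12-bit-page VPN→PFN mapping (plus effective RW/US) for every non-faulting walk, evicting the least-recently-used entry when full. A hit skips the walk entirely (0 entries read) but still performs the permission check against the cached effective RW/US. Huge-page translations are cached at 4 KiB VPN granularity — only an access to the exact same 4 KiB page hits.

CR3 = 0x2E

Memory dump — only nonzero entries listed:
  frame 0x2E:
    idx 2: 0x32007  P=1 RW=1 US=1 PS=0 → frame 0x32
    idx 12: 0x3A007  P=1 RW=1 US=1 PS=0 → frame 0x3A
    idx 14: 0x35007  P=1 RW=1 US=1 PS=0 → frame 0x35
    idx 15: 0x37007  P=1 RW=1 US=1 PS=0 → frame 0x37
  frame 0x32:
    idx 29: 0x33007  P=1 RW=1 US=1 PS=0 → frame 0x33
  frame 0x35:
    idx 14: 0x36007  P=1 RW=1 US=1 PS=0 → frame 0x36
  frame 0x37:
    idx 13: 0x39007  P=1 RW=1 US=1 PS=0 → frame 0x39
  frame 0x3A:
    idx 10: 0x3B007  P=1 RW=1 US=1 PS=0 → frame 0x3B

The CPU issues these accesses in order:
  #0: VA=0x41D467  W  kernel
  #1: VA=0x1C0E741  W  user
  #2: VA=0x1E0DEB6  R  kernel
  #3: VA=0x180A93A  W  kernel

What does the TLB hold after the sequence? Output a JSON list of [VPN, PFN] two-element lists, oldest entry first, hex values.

Walk each access:
#0 VA=0x41D467 (w,kernel):
  [0] read 0x2E idx=2: raw=0x32007 flags P=1 W=1 U=1 S=0
  [1] read 0x32 idx=29: raw=0x33007 flags P=1 W=1 U=1 S=0
  → PA=0x33467  (2 entries read)
#1 VA=0x1C0E741 (w,user):
  [0] read 0x2E idx=14: raw=0x35007 flags P=1 W=1 U=1 S=0
  [1] read 0x35 idx=14: raw=0x36007 flags P=1 W=1 U=1 S=0
  → PA=0x36741  (2 entries read)
#2 VA=0x1E0DEB6 (r,kernel):
  [0] read 0x2E idx=15: raw=0x37007 flags P=1 W=1 U=1 S=0
  [1] read 0x37 idx=13: raw=0x39007 flags P=1 W=1 U=1 S=0
  → PA=0x39EB6  (2 entries read)
#3 VA=0x180A93A (w,kernel):
  [0] read 0x2E idx=12: raw=0x3A007 flags P=1 W=1 U=1 S=0
  [1] read 0x3A idx=10: raw=0x3B007 flags P=1 W=1 U=1 S=0
  → PA=0x3B93A  (2 entries read)

TLB: [["0x1E0D", "0x39"], ["0x180A", "0x3B"]]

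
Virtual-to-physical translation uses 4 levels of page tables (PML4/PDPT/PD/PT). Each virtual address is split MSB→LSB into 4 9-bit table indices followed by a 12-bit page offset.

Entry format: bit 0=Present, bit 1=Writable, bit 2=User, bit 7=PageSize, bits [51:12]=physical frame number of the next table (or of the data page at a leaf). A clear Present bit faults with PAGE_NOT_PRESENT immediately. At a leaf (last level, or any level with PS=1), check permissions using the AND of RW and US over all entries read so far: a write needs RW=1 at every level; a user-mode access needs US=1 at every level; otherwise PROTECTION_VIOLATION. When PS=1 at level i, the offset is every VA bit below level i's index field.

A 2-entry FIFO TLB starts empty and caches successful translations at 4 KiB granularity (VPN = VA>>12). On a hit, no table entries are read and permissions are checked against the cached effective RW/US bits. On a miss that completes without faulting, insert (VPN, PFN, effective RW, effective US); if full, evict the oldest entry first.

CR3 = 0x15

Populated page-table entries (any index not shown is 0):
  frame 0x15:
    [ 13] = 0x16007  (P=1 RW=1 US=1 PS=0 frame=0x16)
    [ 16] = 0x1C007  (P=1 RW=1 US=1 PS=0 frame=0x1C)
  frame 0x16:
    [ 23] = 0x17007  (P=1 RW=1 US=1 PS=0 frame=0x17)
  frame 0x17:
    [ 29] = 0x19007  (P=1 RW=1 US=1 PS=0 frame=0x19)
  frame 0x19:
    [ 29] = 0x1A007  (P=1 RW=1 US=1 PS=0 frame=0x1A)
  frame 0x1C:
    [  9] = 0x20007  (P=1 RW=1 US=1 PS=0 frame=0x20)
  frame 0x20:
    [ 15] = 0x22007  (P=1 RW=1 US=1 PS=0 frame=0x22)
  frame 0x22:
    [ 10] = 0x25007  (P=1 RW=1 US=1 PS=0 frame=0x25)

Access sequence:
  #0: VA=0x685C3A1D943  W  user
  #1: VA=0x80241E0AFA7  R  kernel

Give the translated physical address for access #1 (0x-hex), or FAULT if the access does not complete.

Trace:
#0 VA=0x685C3A1D943 (w,user):
  [0] read 0x15 idx=13: raw=0x16007 flags P=1 W=1 U=1 S=0
  [1] read 0x16 idx=23: raw=0x17007 flags P=1 W=1 U=1 S=0
  [2] read 0x17 idx=29: raw=0x19007 flags P=1 W=1 U=1 S=0
  [3] read 0x19 idx=29: raw=0x1A007 flags P=1 W=1 U=1 S=0
  → PA=0x1A943  (4 entries read)
#1 VA=0x80241E0AFA7 (r,kernel):
  [0] read 0x15 idx=16: raw=0x1C007 flags P=1 W=1 U=1 S=0
  [1] read 0x1C idx=9: raw=0x20007 flags P=1 W=1 U=1 S=0
  [2] read 0x20 idx=15: raw=0x22007 flags P=1 W=1 U=1 S=0
  [3] read 0x22 idx=10: raw=0x25007 flags P=1 W=1 U=1 S=0
  → PA=0x25FA7  (4 entries read)

Access #1 PA: 0x25FA7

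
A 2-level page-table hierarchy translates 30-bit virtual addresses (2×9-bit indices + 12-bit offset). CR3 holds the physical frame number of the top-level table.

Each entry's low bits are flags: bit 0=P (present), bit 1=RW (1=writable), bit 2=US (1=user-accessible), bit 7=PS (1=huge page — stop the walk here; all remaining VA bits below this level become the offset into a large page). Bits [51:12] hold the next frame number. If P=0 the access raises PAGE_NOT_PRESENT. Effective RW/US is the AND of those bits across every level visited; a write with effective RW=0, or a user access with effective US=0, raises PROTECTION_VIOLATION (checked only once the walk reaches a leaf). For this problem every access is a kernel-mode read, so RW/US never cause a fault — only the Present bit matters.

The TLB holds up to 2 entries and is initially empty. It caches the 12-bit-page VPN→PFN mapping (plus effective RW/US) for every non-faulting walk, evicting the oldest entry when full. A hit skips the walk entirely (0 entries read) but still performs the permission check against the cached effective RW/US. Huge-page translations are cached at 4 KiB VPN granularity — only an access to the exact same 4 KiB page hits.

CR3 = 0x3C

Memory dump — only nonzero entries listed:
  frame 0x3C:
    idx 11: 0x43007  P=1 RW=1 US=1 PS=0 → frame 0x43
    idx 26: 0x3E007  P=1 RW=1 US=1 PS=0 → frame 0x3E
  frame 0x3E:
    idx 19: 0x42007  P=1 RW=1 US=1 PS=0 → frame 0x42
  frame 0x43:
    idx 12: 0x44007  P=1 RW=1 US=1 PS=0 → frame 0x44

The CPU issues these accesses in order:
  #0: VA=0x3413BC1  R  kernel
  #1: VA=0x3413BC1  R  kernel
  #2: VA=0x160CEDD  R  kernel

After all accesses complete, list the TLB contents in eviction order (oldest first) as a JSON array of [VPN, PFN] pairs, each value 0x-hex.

Trace:
#0 VA=0x3413BC1 (r,kernel):
  L0: frame=0x3C idx=26 entry=0x3E007 [P=1 RW=1 US=1 PS=0]
  L1: frame=0x3E idx=19 entry=0x42007 [P=1 RW=1 US=1 PS=0]
  ⇒ phys 0x42BC1  [2 reads]
#1 VA=0x3413BC1 (r,kernel):
  TLB hit vpn=0x3413 → PA=0x42BC1
#2 VA=0x160CEDD (r,kernel):
  L0: frame=0x3C idx=11 entry=0x43007 [P=1 RW=1 US=1 PS=0]
  L1: frame=0x43 idx=12 entry=0x44007 [P=1 RW=1 US=1 PS=0]
  ⇒ phys 0x44EDD  [2 reads]

TLB: [["0x3413", "0x42"], ["0x160C", "0x44"]]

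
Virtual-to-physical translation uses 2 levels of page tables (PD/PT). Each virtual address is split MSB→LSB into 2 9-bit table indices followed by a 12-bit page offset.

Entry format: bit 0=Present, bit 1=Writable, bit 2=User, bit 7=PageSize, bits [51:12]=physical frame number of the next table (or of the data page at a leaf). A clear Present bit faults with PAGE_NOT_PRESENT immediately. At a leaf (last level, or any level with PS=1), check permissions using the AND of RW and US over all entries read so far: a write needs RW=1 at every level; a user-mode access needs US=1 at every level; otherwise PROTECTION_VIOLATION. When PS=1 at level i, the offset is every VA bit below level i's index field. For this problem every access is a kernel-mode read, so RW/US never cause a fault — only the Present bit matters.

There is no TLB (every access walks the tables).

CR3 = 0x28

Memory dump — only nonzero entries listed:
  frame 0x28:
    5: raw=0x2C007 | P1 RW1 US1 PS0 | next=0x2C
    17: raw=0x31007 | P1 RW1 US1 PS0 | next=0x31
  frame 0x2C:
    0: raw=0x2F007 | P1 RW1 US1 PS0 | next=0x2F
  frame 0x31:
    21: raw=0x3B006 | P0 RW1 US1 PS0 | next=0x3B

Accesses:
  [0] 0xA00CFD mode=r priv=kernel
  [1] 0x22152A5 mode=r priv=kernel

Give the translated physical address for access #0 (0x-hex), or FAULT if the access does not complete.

Trace:
#0 VA=0xA00CFD (r,kernel):
  lvl0: tbl 0x28, slot 5 ⇒ 0x2C007 (P1/RW1/US1/PS0)
  lvl1: tbl 0x2C, slot 0 ⇒ 0x2F007 (P1/RW1/US1/PS0)
  ✓ 0x2FCFD  — 2 lookups
#1 VA=0x22152A5 (r,kernel):
  lvl0: tbl 0x28, slot 17 ⇒ 0x31007 (P1/RW1/US1/PS0)
  lvl1: tbl 0x31, slot 21 ⇒ 0x3B006 (P0/RW1/US1/PS0)
  → PAGE_NOT_PRESENT  (2 entries read)

Access #0 PA: 0x2FCFD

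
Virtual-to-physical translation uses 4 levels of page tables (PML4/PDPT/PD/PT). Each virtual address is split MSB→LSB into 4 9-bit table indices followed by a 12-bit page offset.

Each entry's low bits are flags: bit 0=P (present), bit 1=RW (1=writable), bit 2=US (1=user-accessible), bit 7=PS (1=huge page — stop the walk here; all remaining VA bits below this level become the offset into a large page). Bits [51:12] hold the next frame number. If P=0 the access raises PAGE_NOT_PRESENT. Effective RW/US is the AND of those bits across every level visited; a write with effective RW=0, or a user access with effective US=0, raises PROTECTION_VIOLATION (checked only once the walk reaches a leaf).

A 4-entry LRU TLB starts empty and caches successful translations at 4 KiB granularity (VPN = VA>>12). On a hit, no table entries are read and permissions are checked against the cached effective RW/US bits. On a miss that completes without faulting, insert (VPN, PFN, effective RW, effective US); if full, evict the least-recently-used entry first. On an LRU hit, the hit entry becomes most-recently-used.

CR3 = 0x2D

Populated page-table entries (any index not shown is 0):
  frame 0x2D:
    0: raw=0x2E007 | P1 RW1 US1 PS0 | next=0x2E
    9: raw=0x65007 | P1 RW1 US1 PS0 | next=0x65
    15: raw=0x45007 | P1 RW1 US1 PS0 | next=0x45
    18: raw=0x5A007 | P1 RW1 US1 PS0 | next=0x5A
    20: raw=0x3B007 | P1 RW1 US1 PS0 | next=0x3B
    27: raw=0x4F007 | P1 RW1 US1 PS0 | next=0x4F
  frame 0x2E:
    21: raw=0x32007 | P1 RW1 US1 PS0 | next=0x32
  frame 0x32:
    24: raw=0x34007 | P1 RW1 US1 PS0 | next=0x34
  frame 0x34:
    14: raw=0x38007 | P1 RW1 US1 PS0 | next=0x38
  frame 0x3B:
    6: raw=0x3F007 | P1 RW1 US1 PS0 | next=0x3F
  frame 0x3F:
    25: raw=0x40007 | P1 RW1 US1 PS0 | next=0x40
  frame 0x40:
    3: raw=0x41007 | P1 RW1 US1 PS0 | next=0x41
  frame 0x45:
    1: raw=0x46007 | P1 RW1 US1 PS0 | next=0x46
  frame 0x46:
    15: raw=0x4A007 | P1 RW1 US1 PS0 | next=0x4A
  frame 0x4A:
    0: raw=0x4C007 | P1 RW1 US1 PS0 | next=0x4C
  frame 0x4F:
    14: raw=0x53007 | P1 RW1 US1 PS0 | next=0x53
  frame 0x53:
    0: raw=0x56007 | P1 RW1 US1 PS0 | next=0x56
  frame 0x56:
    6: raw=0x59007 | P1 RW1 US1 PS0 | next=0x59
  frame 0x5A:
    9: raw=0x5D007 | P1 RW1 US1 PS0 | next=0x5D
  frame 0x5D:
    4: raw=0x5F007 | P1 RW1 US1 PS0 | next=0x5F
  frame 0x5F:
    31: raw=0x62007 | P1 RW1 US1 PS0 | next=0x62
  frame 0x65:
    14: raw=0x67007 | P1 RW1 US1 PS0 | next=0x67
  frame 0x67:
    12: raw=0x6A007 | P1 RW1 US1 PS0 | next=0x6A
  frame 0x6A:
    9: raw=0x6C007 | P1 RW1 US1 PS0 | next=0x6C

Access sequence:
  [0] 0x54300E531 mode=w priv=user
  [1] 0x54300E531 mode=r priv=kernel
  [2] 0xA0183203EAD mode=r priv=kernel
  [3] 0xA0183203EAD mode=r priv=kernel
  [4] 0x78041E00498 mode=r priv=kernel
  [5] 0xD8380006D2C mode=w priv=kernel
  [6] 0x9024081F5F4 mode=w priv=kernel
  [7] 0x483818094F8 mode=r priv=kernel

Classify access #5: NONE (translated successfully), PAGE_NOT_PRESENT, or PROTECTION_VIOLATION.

Trace:
#0 VA=0x54300E531 (w,user):
  lvl0: tbl 0x2D, slot 0 ⇒ 0x2E007 (P1/RW1/US1/PS0)
  lvl1: tbl 0x2E, slot 21 ⇒ 0x32007 (P1/RW1/US1/PS0)
  lvl2: tbl 0x32, slot 24 ⇒ 0x34007 (P1/RW1/US1/PS0)
  lvl3: tbl 0x34, slot 14 ⇒ 0x38007 (P1/RW1/US1/PS0)
  ✓ 0x38531  — 4 lookups
#1 VA=0x54300E531 (r,kernel):
  TLB hit vpn=0x54300E → PA=0x38531
#2 VA=0xA0183203EAD (r,kernel):
  lvl0: tbl 0x2D, slot 20 ⇒ 0x3B007 (P1/RW1/US1/PS0)
  lvl1: tbl 0x3B, slot 6 ⇒ 0x3F007 (P1/RW1/US1/PS0)
  lvl2: tbl 0x3F, slot 25 ⇒ 0x40007 (P1/RW1/US1/PS0)
  lvl3: tbl 0x40, slot 3 ⇒ 0x41007 (P1/RW1/US1/PS0)
  ✓ 0x41EAD  — 4 lookups
#3 VA=0xA0183203EAD (r,kernel):
  TLB hit vpn=0xA0183203 → PA=0x41EAD
#4 VA=0x78041E00498 (r,kernel):
  lvl0: tbl 0x2D, slot 15 ⇒ 0x45007 (P1/RW1/US1/PS0)
  lvl1: tbl 0x45, slot 1 ⇒ 0x46007 (P1/RW1/US1/PS0)
  lvl2: tbl 0x46, slot 15 ⇒ 0x4A007 (P1/RW1/US1/PS0)
  lvl3: tbl 0x4A, slot 0 ⇒ 0x4C007 (P1/RW1/US1/PS0)
  ✓ 0x4C498  — 4 lookups
#5 VA=0xD8380006D2C (w,kernel):
  lvl0: tbl 0x2D, slot 27 ⇒ 0x4F007 (P1/RW1/US1/PS0)
  lvl1: tbl 0x4F, slot 14 ⇒ 0x53007 (P1/RW1/US1/PS0)
  lvl2: tbl 0x53, slot 0 ⇒ 0x56007 (P1/RW1/US1/PS0)
  lvl3: tbl 0x56, slot 6 ⇒ 0x59007 (P1/RW1/US1/PS0)
  ✓ 0x59D2C  — 4 lookups
#6 VA=0x9024081F5F4 (w,kernel):
  lvl0: tbl 0x2D, slot 18 ⇒ 0x5A007 (P1/RW1/US1/PS0)
  lvl1: tbl 0x5A, slot 9 ⇒ 0x5D007 (P1/RW1/US1/PS0)
  lvl2: tbl 0x5D, slot 4 ⇒ 0x5F007 (P1/RW1/US1/PS0)
  lvl3: tbl 0x5F, slot 31 ⇒ 0x62007 (P1/RW1/US1/PS0)
  ✓ 0x625F4  — 4 lookups
#7 VA=0x483818094F8 (r,kernel):
  lvl0: tbl 0x2D, slot 9 ⇒ 0x65007 (P1/RW1/US1/PS0)
  lvl1: tbl 0x65, slot 14 ⇒ 0x67007 (P1/RW1/US1/PS0)
  lvl2: tbl 0x67, slot 12 ⇒ 0x6A007 (P1/RW1/US1/PS0)
  lvl3: tbl 0x6A, slot 9 ⇒ 0x6C007 (P1/RW1/US1/PS0)
  ✓ 0x6C4F8  — 4 lookups

Access #5 fault: NONE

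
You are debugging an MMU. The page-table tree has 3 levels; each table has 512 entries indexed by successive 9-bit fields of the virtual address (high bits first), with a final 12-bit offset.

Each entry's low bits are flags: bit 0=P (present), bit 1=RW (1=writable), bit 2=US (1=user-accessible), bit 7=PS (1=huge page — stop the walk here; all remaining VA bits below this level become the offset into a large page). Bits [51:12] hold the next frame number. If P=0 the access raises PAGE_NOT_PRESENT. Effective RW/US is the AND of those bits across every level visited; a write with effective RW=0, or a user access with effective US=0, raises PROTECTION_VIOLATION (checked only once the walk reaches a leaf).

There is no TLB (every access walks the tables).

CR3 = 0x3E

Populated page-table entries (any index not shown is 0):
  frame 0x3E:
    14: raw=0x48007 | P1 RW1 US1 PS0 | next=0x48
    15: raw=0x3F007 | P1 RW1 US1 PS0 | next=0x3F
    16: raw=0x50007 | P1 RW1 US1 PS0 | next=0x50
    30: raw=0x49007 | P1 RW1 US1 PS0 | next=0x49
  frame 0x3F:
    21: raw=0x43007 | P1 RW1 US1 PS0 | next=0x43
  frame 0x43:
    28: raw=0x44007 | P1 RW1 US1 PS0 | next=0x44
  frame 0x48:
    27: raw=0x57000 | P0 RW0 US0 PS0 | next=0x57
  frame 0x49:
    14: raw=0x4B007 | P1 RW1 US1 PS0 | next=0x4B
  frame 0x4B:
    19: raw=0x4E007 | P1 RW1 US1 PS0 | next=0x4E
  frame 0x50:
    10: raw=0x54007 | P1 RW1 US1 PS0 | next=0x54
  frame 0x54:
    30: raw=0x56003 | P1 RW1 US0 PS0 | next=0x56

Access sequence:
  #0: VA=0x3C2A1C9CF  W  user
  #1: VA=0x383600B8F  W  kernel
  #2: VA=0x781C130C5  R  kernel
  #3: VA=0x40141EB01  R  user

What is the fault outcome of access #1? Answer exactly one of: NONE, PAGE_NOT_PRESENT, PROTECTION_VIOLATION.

Walk each access:
#0 VA=0x3C2A1C9CF (w,user):
  L0 @0x3E[15] → 0x3F007  P=1,RW=1,US=1,PS=0
  L1 @0x3F[21] → 0x43007  P=1,RW=1,US=1,PS=0
  L2 @0x43[28] → 0x44007  P=1,RW=1,US=1,PS=0
  ✓ 0x449CF  — 3 lookups
#1 VA=0x383600B8F (w,kernel):
  L0 @0x3E[14] → 0x48007  P=1,RW=1,US=1,PS=0
  L1 @0x48[27] → 0x57000  P=0,RW=0,US=0,PS=0
  → PAGE_NOT_PRESENT  (2 entries read)
#2 VA=0x781C130C5 (r,kernel):
  L0 @0x3E[30] → 0x49007  P=1,RW=1,US=1,PS=0
  L1 @0x49[14] → 0x4B007  P=1,RW=1,US=1,PS=0
  L2 @0x4B[19] → 0x4E007  P=1,RW=1,US=1,PS=0
  ✓ 0x4E0C5  — 3 lookups
#3 VA=0x40141EB01 (r,user):
  L0 @0x3E[16] → 0x50007  P=1,RW=1,US=1,PS=0
  L1 @0x50[10] → 0x54007  P=1,RW=1,US=1,PS=0
  L2 @0x54[30] → 0x56003  P=1,RW=1,US=0,PS=0
  → PROTECTION_VIOLATION  (3 entries read)

Access #1 fault: PAGE_NOT_PRESENT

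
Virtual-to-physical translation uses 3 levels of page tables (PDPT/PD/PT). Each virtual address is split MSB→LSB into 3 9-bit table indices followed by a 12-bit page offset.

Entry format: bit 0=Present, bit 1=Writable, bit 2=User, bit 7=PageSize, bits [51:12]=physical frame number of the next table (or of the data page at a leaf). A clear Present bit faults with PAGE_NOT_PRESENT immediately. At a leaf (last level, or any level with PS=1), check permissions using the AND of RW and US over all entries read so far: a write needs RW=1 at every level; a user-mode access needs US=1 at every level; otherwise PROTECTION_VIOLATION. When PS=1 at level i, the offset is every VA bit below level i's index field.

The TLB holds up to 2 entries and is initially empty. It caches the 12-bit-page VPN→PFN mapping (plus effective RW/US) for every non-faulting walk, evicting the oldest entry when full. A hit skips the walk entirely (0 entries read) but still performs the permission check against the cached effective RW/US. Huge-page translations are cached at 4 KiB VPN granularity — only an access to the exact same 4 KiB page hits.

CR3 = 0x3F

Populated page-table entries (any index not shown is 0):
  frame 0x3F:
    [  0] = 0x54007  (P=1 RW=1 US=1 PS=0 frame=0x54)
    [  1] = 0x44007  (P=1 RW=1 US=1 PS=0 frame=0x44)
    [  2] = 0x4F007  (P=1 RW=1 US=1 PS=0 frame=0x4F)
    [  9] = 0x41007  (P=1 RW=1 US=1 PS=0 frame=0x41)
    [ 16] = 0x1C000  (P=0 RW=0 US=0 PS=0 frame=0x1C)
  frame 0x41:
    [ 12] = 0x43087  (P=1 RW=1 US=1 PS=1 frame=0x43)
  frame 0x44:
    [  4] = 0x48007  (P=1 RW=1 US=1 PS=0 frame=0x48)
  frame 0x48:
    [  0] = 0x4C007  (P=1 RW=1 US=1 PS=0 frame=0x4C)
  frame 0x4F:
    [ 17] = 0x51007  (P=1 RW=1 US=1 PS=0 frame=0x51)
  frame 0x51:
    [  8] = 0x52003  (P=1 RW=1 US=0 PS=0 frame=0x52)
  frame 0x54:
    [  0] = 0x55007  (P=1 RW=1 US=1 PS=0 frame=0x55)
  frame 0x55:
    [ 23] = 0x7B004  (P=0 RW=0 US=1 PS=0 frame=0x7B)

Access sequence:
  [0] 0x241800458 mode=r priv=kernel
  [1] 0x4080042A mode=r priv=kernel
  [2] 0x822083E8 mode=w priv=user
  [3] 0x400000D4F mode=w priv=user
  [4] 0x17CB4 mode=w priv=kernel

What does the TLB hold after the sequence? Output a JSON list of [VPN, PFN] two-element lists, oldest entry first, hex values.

Trace:
#0 VA=0x241800458 (r,kernel):
  L0 @0x3F[9] → 0x41007  P=1,RW=1,US=1,PS=0
  L1 @0x41[12] → 0x43087  P=1,RW=1,US=1,PS=1
  ⇒ phys 0x43458 (huge @L1)  [2 reads]
#1 VA=0x4080042A (r,kernel):
  L0 @0x3F[1] → 0x44007  P=1,RW=1,US=1,PS=0
  L1 @0x44[4] → 0x48007  P=1,RW=1,US=1,PS=0
  L2 @0x48[0] → 0x4C007  P=1,RW=1,US=1,PS=0
  ⇒ phys 0x4C42A  [3 reads]
#2 VA=0x822083E8 (w,user):
  L0 @0x3F[2] → 0x4F007  P=1,RW=1,US=1,PS=0
  L1 @0x4F[17] → 0x51007  P=1,RW=1,US=1,PS=0
  L2 @0x51[8] → 0x52003  P=1,RW=1,US=0,PS=0
  ✗ PROTECTION_VIOLATION  [3 reads]
#3 VA=0x400000D4F (w,user):
  L0 @0x3F[16] → 0x1C000  P=0,RW=0,US=0,PS=0
  ✗ PAGE_NOT_PRESENT  [1 reads]
#4 VA=0x17CB4 (w,kernel):
  L0 @0x3F[0] → 0x54007  P=1,RW=1,US=1,PS=0
  L1 @0x54[0] → 0x55007  P=1,RW=1,US=1,PS=0
  L2 @0x55[23] → 0x7B004  P=0,RW=0,US=1,PS=0
  ✗ PAGE_NOT_PRESENT  [3 reads]

TLB: [["0x241800", "0x43"], ["0x40800", "0x4C"]]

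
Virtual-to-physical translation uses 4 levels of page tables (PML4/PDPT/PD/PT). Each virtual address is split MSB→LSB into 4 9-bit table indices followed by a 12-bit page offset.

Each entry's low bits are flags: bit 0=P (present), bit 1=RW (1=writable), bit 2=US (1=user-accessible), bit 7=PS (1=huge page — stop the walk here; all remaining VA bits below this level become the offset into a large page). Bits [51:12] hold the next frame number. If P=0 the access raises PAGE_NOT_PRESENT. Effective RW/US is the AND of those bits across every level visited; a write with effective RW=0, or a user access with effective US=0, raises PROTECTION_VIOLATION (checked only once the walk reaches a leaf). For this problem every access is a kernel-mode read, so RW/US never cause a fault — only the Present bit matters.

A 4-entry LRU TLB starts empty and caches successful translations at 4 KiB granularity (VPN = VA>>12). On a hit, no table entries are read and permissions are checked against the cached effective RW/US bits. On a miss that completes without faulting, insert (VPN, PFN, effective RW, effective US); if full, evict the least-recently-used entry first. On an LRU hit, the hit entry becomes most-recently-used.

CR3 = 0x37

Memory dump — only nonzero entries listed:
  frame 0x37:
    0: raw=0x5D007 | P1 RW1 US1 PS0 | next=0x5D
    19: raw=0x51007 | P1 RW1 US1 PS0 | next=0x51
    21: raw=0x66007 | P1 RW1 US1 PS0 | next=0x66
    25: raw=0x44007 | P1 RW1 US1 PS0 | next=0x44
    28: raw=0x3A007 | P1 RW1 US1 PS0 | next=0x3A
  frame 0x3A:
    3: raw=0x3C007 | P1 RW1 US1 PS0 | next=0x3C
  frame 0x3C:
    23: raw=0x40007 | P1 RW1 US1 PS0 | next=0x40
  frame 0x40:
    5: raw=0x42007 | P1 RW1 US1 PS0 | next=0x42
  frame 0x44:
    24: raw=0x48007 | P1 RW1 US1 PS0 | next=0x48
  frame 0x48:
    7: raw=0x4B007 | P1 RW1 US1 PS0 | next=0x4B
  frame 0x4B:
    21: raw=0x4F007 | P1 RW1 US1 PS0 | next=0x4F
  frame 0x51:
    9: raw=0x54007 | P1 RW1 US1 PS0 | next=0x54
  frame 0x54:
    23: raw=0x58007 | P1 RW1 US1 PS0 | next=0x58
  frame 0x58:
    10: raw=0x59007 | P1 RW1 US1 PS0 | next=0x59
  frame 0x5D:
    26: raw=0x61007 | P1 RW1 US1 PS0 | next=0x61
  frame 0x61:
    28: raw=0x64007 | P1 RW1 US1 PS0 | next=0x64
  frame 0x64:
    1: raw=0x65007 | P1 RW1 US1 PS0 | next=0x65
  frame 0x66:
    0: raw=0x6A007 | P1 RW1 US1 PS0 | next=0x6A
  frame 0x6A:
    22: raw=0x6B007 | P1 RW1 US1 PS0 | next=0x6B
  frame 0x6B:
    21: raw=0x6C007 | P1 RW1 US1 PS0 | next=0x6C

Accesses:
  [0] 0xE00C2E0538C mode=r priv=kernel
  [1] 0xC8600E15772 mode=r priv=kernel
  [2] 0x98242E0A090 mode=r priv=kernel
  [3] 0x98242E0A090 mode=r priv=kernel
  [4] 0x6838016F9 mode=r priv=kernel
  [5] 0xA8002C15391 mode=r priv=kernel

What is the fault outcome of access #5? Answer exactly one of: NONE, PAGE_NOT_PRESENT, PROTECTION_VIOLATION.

Trace:
#0 VA=0xE00C2E0538C (r,kernel):
  lvl0: tbl 0x37, slot 28 ⇒ 0x3A007 (P1/RW1/US1/PS0)
  lvl1: tbl 0x3A, slot 3 ⇒ 0x3C007 (P1/RW1/US1/PS0)
  lvl2: tbl 0x3C, slot 23 ⇒ 0x40007 (P1/RW1/US1/PS0)
  lvl3: tbl 0x40, slot 5 ⇒ 0x42007 (P1/RW1/US1/PS0)
  ✓ 0x4238C  — 4 lookups
#1 VA=0xC8600E15772 (r,kernel):
  lvl0: tbl 0x37, slot 25 ⇒ 0x44007 (P1/RW1/US1/PS0)
  lvl1: tbl 0x44, slot 24 ⇒ 0x48007 (P1/RW1/US1/PS0)
  lvl2: tbl 0x48, slot 7 ⇒ 0x4B007 (P1/RW1/US1/PS0)
  lvl3: tbl 0x4B, slot 21 ⇒ 0x4F007 (P1/RW1/US1/PS0)
  ✓ 0x4F772  — 4 lookups
#2 VA=0x98242E0A090 (r,kernel):
  lvl0: tbl 0x37, slot 19 ⇒ 0x51007 (P1/RW1/US1/PS0)
  lvl1: tbl 0x51, slot 9 ⇒ 0x54007 (P1/RW1/US1/PS0)
  lvl2: tbl 0x54, slot 23 ⇒ 0x58007 (P1/RW1/US1/PS0)
  lvl3: tbl 0x58, slot 10 ⇒ 0x59007 (P1/RW1/US1/PS0)
  ✓ 0x59090  — 4 lookups
#3 VA=0x98242E0A090 (r,kernel):
  TLB hit vpn=0x98242E0A → PA=0x59090
#4 VA=0x6838016F9 (r,kernel):
  lvl0: tbl 0x37, slot 0 ⇒ 0x5D007 (P1/RW1/US1/PS0)
  lvl1: tbl 0x5D, slot 26 ⇒ 0x61007 (P1/RW1/US1/PS0)
  lvl2: tbl 0x61, slot 28 ⇒ 0x64007 (P1/RW1/US1/PS0)
  lvl3: tbl 0x64, slot 1 ⇒ 0x65007 (P1/RW1/US1/PS0)
  ✓ 0x656F9  — 4 lookups
#5 VA=0xA8002C15391 (r,kernel):
  lvl0: tbl 0x37, slot 21 ⇒ 0x66007 (P1/RW1/US1/PS0)
  lvl1: tbl 0x66, slot 0 ⇒ 0x6A007 (P1/RW1/US1/PS0)
  lvl2: tbl 0x6A, slot 22 ⇒ 0x6B007 (P1/RW1/US1/PS0)
  lvl3: tbl 0x6B, slot 21 ⇒ 0x6C007 (P1/RW1/US1/PS0)
  ✓ 0x6C391  — 4 lookups

Access #5 fault: NONE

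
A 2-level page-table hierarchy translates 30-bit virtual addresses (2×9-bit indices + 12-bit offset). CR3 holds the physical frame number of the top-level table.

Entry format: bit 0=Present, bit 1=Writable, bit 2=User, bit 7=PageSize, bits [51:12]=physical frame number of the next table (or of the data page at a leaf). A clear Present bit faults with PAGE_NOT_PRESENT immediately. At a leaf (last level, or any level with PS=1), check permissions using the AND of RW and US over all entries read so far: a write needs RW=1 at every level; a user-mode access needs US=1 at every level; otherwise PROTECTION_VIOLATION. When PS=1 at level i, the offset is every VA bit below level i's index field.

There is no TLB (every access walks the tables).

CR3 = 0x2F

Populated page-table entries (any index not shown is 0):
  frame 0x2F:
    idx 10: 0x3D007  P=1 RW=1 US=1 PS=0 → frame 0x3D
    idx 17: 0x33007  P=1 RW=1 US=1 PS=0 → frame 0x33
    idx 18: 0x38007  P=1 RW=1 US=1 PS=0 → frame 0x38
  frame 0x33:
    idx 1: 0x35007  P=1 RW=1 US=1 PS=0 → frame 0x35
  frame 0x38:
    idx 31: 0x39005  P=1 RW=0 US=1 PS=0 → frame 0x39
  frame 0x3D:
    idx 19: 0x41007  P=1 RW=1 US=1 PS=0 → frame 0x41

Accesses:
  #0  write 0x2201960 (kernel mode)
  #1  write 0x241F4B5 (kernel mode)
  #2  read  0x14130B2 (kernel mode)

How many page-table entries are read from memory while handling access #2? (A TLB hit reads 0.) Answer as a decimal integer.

Per-access translation:
#0 VA=0x2201960 (w,kernel):
  lvl0: tbl 0x2F, slot 17 ⇒ 0x33007 (P1/RW1/US1/PS0)
  lvl1: tbl 0x33, slot 1 ⇒ 0x35007 (P1/RW1/US1/PS0)
  ✓ 0x35960  — 2 lookups
#1 VA=0x241F4B5 (w,kernel):
  lvl0: tbl 0x2F, slot 18 ⇒ 0x38007 (P1/RW1/US1/PS0)
  lvl1: tbl 0x38, slot 31 ⇒ 0x39005 (P1/RW0/US1/PS0)
  ✗ PROTECTION_VIOLATION  [2 reads]
#2 VA=0x14130B2 (r,kernel):
  lvl0: tbl 0x2F, slot 10 ⇒ 0x3D007 (P1/RW1/US1/PS0)
  lvl1: tbl 0x3D, slot 19 ⇒ 0x41007 (P1/RW1/US1/PS0)
  ✓ 0x410B2  — 2 lookups

Entries read for #2: 2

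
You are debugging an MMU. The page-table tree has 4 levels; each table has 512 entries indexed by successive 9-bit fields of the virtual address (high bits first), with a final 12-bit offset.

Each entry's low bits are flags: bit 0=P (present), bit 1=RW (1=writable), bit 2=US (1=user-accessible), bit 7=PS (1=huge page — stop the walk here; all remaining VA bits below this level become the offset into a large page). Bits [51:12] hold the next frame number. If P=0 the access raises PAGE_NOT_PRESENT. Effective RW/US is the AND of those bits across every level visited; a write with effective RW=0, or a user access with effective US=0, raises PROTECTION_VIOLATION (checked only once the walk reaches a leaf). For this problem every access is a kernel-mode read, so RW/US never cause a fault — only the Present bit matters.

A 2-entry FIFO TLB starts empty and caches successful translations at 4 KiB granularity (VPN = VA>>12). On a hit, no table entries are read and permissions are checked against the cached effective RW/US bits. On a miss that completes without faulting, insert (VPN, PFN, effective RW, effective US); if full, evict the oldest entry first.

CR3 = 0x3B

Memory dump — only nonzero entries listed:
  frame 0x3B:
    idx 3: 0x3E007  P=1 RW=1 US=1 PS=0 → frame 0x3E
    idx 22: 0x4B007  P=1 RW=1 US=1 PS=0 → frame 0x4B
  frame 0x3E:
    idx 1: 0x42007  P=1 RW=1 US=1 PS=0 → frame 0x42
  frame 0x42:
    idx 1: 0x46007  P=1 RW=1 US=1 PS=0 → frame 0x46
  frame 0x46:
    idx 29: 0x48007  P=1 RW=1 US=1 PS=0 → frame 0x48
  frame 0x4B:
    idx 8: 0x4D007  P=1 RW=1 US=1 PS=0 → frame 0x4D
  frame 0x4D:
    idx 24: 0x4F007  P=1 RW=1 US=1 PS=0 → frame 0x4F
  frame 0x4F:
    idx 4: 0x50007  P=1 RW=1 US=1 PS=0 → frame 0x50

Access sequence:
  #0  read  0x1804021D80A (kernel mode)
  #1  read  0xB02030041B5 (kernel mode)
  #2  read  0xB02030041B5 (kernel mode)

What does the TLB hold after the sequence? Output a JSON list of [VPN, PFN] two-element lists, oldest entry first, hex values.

Trace:
#0 VA=0x1804021D80A (r,kernel):
  lvl0: tbl 0x3B, slot 3 ⇒ 0x3E007 (P1/RW1/US1/PS0)
  lvl1: tbl 0x3E, slot 1 ⇒ 0x42007 (P1/RW1/US1/PS0)
  lvl2: tbl 0x42, slot 1 ⇒ 0x46007 (P1/RW1/US1/PS0)
  lvl3: tbl 0x46, slot 29 ⇒ 0x48007 (P1/RW1/US1/PS0)
  ✓ 0x4880A  — 4 lookups
#1 VA=0xB02030041B5 (r,kernel):
  lvl0: tbl 0x3B, slot 22 ⇒ 0x4B007 (P1/RW1/US1/PS0)
  lvl1: tbl 0x4B, slot 8 ⇒ 0x4D007 (P1/RW1/US1/PS0)
  lvl2: tbl 0x4D, slot 24 ⇒ 0x4F007 (P1/RW1/US1/PS0)
  lvl3: tbl 0x4F, slot 4 ⇒ 0x50007 (P1/RW1/US1/PS0)
  ✓ 0x501B5  — 4 lookups
#2 VA=0xB02030041B5 (r,kernel):
  TLB hit vpn=0xB0203004 → PA=0x501B5

TLB: [["0x1804021D", "0x48"], ["0xB0203004", "0x50"]]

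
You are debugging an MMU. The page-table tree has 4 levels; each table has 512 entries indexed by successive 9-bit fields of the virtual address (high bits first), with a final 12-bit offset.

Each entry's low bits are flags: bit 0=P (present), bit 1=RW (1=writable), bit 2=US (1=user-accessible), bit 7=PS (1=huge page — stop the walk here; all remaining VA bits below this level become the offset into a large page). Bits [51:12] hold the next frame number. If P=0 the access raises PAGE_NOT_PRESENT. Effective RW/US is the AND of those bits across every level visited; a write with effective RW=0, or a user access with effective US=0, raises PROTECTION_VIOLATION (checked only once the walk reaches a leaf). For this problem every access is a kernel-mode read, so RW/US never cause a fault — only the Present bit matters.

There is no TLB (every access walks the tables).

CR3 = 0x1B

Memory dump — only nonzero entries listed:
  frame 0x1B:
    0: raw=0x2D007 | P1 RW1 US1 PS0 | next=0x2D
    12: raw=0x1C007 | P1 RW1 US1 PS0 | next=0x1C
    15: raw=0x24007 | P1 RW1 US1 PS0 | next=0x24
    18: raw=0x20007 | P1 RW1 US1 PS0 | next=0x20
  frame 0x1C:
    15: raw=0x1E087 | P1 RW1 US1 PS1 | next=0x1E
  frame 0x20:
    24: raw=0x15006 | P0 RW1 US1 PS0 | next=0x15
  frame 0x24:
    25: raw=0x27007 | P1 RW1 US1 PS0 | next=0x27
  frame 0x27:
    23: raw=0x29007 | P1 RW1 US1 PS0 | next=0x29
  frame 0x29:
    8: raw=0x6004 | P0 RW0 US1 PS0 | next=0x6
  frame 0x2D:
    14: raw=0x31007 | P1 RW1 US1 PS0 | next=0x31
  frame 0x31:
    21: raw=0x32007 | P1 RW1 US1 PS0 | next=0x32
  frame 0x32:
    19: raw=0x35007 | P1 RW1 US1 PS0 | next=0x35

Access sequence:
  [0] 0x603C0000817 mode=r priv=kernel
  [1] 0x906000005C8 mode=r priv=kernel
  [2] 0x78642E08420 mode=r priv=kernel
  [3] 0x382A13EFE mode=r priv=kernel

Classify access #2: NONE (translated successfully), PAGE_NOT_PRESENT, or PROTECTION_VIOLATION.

Trace:
#0 VA=0x603C0000817 (r,kernel):
  L0: frame=0x1B idx=12 entry=0x1C007 [P=1 RW=1 US=1 PS=0]
  L1: frame=0x1C idx=15 entry=0x1E087 [P=1 RW=1 US=1 PS=1]
  ⇒ phys 0x1E817 (huge @L1)  [2 reads]
#1 VA=0x906000005C8 (r,kernel):
  L0: frame=0x1B idx=18 entry=0x20007 [P=1 RW=1 US=1 PS=0]
  L1: frame=0x20 idx=24 entry=0x15006 [P=0 RW=1 US=1 PS=0]
  ⇒ fault: PAGE_NOT_PRESENT  — 2 lookups
#2 VA=0x78642E08420 (r,kernel):
  L0: frame=0x1B idx=15 entry=0x24007 [P=1 RW=1 US=1 PS=0]
  L1: frame=0x24 idx=25 entry=0x27007 [P=1 RW=1 US=1 PS=0]
  L2: frame=0x27 idx=23 entry=0x29007 [P=1 RW=1 US=1 PS=0]
  L3: frame=0x29 idx=8 entry=0x6004 [P=0 RW=0 US=1 PS=0]
  ⇒ fault: PAGE_NOT_PRESENT  — 4 lookups
#3 VA=0x382A13EFE (r,kernel):
  L0: frame=0x1B idx=0 entry=0x2D007 [P=1 RW=1 US=1 PS=0]
  L1: frame=0x2D idx=14 entry=0x31007 [P=1 RW=1 US=1 PS=0]
  L2: frame=0x31 idx=21 entry=0x32007 [P=1 RW=1 US=1 PS=0]
  L3: frame=0x32 idx=19 entry=0x35007 [P=1 RW=1 US=1 PS=0]
  ⇒ phys 0x35EFE  [4 reads]

Access #2 fault: PAGE_NOT_PRESENT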